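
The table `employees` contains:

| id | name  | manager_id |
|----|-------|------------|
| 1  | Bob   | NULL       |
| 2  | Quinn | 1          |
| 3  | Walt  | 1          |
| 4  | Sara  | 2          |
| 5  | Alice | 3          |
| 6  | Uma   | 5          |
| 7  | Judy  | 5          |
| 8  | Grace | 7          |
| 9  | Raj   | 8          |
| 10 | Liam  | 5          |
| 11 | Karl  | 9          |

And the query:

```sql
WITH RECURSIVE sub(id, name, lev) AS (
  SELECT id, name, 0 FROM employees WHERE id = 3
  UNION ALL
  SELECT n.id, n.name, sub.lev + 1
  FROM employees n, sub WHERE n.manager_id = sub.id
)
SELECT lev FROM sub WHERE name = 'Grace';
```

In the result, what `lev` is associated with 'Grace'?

3

Base: id=3 (Walt) at lev 0.
Iteration 1: rows with manager_id in {3} -> Alice (id 5, lev 1).
Iteration 2: rows with manager_id in {5} -> Uma (id 6, lev 2), Judy (id 7, lev 2), Liam (id 10, lev 2).
Iteration 3: rows with manager_id in {6,7,10} -> Grace (id 8, lev 3).
Iteration 4: rows with manager_id in {8} -> Raj (id 9, lev 4).
Iteration 5: rows with manager_id in {9} -> Karl (id 11, lev 5).
Iteration 6: no rows with manager_id in {11}; recursion stops.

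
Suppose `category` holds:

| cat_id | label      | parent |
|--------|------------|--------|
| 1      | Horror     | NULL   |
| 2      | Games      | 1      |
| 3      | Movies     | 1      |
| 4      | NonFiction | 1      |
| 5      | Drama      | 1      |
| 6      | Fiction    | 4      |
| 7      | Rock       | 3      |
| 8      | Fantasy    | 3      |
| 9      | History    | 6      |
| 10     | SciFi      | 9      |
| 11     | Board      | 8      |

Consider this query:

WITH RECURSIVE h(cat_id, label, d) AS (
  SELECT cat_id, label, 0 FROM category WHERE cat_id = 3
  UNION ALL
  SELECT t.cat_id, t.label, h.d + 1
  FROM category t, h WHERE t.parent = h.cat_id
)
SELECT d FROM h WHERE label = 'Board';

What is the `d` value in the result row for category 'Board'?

2

Base: cat_id=3 (Movies) at d 0.
Iteration 1: rows with parent in {3} -> Rock (id 7, d 1), Fantasy (id 8, d 1).
Iteration 2: rows with parent in {7,8} -> Board (id 11, d 2).
Iteration 3: no rows with parent in {11}; recursion stops.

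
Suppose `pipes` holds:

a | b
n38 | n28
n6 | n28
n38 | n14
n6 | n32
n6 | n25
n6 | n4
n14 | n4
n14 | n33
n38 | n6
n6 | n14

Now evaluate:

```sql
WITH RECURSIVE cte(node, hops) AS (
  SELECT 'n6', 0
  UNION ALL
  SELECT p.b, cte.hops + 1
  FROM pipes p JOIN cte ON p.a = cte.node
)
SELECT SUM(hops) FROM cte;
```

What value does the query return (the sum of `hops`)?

9

Base: (n6, hops=0).
Iteration 1: edges from {n6} -> (n14, hops=1), (n25, hops=1), (n28, hops=1), (n32, hops=1), (n4, hops=1).
Iteration 2: edges from {n14,n25,n28,n32,n4} -> (n33, hops=2), (n4, hops=2).
Iteration 3: no outgoing edges from {n33,n4}; recursion stops.
SUM(hops) = 0 + 1 + 1 + 1 + 1 + 1 + 2 + 2 = 9.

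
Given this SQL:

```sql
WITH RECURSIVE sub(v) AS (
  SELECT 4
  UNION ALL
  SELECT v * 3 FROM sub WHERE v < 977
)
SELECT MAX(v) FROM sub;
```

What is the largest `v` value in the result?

2916

Base: v=4.
Iteration 1: 4 < 977 holds -> v = 4 * 3 = 12.
Iteration 2: 12 < 977 holds -> v = 12 * 3 = 36.
Iteration 3: 36 < 977 holds -> v = 36 * 3 = 108.
Iteration 4: 108 < 977 holds -> v = 108 * 3 = 324.
Iteration 5: 324 < 977 holds -> v = 324 * 3 = 972.
Iteration 6: 972 < 977 holds -> v = 972 * 3 = 2916.
Iteration 7: 2916 < 977 fails; recursion stops.
v values: 4, 12, 36, 108, 324, 972, 2916; the maximum is 2916.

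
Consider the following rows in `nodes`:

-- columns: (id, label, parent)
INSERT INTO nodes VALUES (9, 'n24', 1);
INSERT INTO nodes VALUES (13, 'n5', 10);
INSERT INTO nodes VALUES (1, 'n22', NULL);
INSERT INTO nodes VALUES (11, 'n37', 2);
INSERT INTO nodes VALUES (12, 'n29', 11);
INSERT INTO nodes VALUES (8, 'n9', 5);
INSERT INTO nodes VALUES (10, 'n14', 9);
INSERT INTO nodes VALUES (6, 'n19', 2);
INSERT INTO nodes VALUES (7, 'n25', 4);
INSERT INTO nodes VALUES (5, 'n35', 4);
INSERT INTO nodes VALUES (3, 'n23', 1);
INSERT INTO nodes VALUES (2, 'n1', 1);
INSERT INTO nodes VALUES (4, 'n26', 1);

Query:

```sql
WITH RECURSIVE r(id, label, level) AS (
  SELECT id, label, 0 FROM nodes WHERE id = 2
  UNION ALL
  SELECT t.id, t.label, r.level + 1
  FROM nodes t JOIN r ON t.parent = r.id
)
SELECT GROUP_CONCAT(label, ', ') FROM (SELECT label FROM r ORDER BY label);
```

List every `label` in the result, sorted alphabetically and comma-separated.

Base: id=2 (n1) at level 0.
Iteration 1: rows with parent in {2} -> n19 (id 6, level 1), n37 (id 11, level 1).
Iteration 2: rows with parent in {6,11} -> n29 (id 12, level 2).
Iteration 3: no rows with parent in {12}; recursion stops.

n1, n19, n29, n37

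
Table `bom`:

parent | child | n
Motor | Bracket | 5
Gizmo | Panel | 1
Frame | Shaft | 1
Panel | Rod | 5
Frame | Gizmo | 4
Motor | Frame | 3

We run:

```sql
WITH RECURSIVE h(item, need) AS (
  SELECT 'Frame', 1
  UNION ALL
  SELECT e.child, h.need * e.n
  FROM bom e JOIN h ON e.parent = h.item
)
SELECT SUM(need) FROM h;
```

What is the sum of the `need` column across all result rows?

Base: (Frame, need=1).
Iteration 1: components of {Frame} -> Gizmo = 1*4 = 4, Shaft = 1*1 = 1.
Iteration 2: components of {Gizmo,Shaft} -> Panel = 4*1 = 4.
Iteration 3: components of {Panel} -> Rod = 4*5 = 20.
Iteration 4: no further components; recursion stops.
SUM(need) = 1 + 4 + 1 + 4 + 20 = 30.

30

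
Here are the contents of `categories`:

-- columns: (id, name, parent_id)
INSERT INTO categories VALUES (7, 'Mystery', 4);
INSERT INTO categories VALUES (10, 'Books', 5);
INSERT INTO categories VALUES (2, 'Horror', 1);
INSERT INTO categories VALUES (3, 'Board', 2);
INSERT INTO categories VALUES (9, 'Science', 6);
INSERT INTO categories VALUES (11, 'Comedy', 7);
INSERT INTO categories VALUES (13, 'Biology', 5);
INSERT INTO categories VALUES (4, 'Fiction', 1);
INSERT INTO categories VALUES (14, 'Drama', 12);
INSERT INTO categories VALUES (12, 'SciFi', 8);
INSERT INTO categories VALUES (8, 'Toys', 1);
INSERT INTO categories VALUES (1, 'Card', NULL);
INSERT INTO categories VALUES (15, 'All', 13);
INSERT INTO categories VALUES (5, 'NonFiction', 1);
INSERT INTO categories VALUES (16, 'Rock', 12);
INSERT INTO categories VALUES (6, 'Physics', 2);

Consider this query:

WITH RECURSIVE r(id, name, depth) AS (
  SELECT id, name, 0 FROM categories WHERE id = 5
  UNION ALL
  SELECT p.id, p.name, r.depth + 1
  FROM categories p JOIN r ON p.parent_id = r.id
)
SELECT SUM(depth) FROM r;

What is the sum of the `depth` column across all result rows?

4

Base: id=5 (NonFiction) at depth 0.
Iteration 1: rows with parent_id in {5} -> Books (id 10, depth 1), Biology (id 13, depth 1).
Iteration 2: rows with parent_id in {10,13} -> All (id 15, depth 2).
Iteration 3: no rows with parent_id in {15}; recursion stops.
SUM(depth) = 0 + 1 + 1 + 2 = 4.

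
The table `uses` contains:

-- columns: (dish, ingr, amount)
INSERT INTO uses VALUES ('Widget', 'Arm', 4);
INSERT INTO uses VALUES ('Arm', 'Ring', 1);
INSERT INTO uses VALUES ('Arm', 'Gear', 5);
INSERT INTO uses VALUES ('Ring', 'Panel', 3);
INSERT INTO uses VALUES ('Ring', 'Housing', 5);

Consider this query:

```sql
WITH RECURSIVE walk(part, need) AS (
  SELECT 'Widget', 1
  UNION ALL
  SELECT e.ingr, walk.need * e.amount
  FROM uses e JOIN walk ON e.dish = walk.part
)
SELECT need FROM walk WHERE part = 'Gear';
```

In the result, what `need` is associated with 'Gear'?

20

Base: (Widget, need=1).
Iteration 1: components of {Widget} -> Arm = 1*4 = 4.
Iteration 2: components of {Arm} -> Gear = 4*5 = 20, Ring = 4*1 = 4.
Iteration 3: components of {Gear,Ring} -> Housing = 4*5 = 20, Panel = 4*3 = 12.
Iteration 4: no further components; recursion stops.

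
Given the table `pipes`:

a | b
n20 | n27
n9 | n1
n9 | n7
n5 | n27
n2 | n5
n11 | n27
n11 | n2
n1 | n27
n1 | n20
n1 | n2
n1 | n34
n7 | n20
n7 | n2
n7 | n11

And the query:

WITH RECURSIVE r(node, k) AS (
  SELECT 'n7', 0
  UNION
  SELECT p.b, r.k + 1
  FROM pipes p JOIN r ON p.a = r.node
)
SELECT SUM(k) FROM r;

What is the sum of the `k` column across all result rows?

19

Base: (n7, k=0).
Iteration 1: edges from {n7} -> (n11, k=1), (n2, k=1), (n20, k=1).
Iteration 2: edges from {n11,n2,n20} -> (n2, k=2), (n27, k=2), (n5, k=2). [UNION drops 1 duplicate row(s)]
Iteration 3: edges from {n2,n27,n5} -> (n27, k=3), (n5, k=3).
Iteration 4: edges from {n27,n5} -> (n27, k=4).
Iteration 5: no outgoing edges from {n27}; recursion stops.
SUM(k) = 0 + 1 + 1 + 1 + 2 + 2 + 2 + 3 + 3 + 4 = 19.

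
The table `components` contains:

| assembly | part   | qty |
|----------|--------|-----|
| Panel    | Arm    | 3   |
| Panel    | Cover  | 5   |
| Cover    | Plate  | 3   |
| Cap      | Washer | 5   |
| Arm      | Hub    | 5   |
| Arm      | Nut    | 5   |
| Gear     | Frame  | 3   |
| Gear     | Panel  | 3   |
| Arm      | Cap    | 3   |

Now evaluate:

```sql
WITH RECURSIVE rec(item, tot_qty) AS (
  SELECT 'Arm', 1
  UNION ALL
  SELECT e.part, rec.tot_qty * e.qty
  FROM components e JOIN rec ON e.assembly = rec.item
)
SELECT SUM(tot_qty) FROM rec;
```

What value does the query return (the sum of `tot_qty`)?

Base: (Arm, tot_qty=1).
Iteration 1: components of {Arm} -> Cap = 1*3 = 3, Hub = 1*5 = 5, Nut = 1*5 = 5.
Iteration 2: components of {Cap,Hub,Nut} -> Washer = 3*5 = 15.
Iteration 3: no further components; recursion stops.
SUM(tot_qty) = 1 + 3 + 5 + 5 + 15 = 29.

29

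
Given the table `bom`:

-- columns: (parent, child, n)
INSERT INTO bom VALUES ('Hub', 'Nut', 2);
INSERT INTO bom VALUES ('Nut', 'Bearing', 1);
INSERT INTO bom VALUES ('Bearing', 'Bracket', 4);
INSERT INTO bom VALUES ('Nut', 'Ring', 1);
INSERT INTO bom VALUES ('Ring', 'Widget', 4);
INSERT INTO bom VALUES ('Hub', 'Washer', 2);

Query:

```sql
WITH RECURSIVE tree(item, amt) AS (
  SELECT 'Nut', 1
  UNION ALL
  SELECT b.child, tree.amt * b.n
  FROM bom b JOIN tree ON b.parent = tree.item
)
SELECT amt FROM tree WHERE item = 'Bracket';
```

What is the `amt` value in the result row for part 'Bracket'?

4

Base: (Nut, amt=1).
Iteration 1: components of {Nut} -> Bearing = 1*1 = 1, Ring = 1*1 = 1.
Iteration 2: components of {Bearing,Ring} -> Bracket = 1*4 = 4, Widget = 1*4 = 4.
Iteration 3: no further components; recursion stops.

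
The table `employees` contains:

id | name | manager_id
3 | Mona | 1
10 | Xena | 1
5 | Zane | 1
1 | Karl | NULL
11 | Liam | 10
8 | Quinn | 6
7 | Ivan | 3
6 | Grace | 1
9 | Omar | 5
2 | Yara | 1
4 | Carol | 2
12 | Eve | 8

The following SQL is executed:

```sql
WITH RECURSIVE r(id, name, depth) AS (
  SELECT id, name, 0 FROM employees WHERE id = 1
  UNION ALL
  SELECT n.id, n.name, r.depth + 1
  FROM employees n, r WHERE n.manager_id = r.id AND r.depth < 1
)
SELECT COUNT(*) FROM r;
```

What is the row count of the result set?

6

Base: id=1 (Karl) at depth 0.
Iteration 1: rows with manager_id in {1} -> Yara (id 2, depth 1), Mona (id 3, depth 1), Zane (id 5, depth 1), Grace (id 6, depth 1), Xena (id 10, depth 1).
Iteration 2: depth < 1 fails for all current rows; recursion stops.
Total rows emitted: 6.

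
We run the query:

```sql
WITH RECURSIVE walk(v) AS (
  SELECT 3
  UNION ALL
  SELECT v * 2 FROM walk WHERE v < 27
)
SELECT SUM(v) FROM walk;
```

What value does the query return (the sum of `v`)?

93

Base: v=3.
Iteration 1: 3 < 27 holds -> v = 3 * 2 = 6.
Iteration 2: 6 < 27 holds -> v = 6 * 2 = 12.
Iteration 3: 12 < 27 holds -> v = 12 * 2 = 24.
Iteration 4: 24 < 27 holds -> v = 24 * 2 = 48.
Iteration 5: 48 < 27 fails; recursion stops.
SUM(v) = 3 + 6 + 12 + 24 + 48 = 93.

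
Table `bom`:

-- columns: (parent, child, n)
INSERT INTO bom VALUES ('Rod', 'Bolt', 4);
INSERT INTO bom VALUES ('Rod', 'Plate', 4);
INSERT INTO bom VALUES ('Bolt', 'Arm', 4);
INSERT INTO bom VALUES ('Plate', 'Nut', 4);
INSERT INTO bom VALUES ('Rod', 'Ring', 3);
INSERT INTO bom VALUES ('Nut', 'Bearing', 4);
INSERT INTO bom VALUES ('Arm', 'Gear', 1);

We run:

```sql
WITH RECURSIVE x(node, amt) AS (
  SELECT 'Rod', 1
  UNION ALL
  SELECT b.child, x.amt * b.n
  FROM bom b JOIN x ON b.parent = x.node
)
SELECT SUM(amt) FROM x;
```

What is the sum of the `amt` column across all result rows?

Base: (Rod, amt=1).
Iteration 1: components of {Rod} -> Bolt = 1*4 = 4, Plate = 1*4 = 4, Ring = 1*3 = 3.
Iteration 2: components of {Bolt,Plate,Ring} -> Arm = 4*4 = 16, Nut = 4*4 = 16.
Iteration 3: components of {Arm,Nut} -> Bearing = 16*4 = 64, Gear = 16*1 = 16.
Iteration 4: no further components; recursion stops.
SUM(amt) = 1 + 4 + 4 + 3 + 16 + 16 + 16 + 64 = 124.

124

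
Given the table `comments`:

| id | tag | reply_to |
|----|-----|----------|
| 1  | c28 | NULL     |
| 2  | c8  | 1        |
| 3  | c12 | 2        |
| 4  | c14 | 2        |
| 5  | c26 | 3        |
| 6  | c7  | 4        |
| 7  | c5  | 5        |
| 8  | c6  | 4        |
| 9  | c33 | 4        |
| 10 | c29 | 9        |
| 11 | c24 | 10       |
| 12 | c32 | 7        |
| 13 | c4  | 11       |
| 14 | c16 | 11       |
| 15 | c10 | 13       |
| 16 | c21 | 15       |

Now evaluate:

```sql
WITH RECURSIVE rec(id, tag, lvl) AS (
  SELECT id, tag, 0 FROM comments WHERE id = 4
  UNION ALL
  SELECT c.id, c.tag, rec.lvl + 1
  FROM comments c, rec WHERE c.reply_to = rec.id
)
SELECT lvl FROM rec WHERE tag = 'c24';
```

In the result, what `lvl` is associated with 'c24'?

Base: id=4 (c14) at lvl 0.
Iteration 1: rows with reply_to in {4} -> c7 (id 6, lvl 1), c6 (id 8, lvl 1), c33 (id 9, lvl 1).
Iteration 2: rows with reply_to in {6,8,9} -> c29 (id 10, lvl 2).
Iteration 3: rows with reply_to in {10} -> c24 (id 11, lvl 3).
Iteration 4: rows with reply_to in {11} -> c4 (id 13, lvl 4), c16 (id 14, lvl 4).
Iteration 5: rows with reply_to in {13,14} -> c10 (id 15, lvl 5).
Iteration 6: rows with reply_to in {15} -> c21 (id 16, lvl 6).
Iteration 7: no rows with reply_to in {16}; recursion stops.

3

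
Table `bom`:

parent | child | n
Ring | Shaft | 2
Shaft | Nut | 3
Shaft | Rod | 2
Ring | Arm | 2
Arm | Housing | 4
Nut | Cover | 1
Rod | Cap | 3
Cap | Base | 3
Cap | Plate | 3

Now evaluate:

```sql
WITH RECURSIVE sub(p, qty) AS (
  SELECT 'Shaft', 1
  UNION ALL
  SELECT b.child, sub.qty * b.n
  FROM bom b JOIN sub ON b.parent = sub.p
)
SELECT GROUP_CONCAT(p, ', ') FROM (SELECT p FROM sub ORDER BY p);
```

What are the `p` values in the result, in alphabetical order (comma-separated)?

Base: (Shaft, qty=1).
Iteration 1: components of {Shaft} -> Nut = 1*3 = 3, Rod = 1*2 = 2.
Iteration 2: components of {Nut,Rod} -> Cap = 2*3 = 6, Cover = 3*1 = 3.
Iteration 3: components of {Cap,Cover} -> Base = 6*3 = 18, Plate = 6*3 = 18.
Iteration 4: no further components; recursion stops.

Base, Cap, Cover, Nut, Plate, Rod, Shaft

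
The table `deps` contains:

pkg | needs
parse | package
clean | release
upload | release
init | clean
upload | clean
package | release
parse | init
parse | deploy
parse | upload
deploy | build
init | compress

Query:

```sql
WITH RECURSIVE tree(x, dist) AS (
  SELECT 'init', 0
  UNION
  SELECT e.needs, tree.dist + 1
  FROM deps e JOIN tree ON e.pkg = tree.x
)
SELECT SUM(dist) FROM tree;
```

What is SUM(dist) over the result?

Base: (init, dist=0).
Iteration 1: edges from {init} -> (clean, dist=1), (compress, dist=1).
Iteration 2: edges from {clean,compress} -> (release, dist=2).
Iteration 3: no outgoing edges from {release}; recursion stops.
SUM(dist) = 0 + 1 + 1 + 2 = 4.

4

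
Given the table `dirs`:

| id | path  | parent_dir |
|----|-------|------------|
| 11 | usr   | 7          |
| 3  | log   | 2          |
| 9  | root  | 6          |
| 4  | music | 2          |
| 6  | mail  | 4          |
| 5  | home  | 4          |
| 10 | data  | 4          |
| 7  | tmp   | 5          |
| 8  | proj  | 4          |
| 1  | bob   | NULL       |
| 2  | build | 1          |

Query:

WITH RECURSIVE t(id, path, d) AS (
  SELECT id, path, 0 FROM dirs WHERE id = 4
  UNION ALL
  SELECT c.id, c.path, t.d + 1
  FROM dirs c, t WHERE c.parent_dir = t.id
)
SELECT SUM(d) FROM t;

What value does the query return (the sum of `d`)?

11

Base: id=4 (music) at d 0.
Iteration 1: rows with parent_dir in {4} -> home (id 5, d 1), mail (id 6, d 1), proj (id 8, d 1), data (id 10, d 1).
Iteration 2: rows with parent_dir in {5,6,8,10} -> tmp (id 7, d 2), root (id 9, d 2).
Iteration 3: rows with parent_dir in {7,9} -> usr (id 11, d 3).
Iteration 4: no rows with parent_dir in {11}; recursion stops.
SUM(d) = 0 + 1 + 1 + 1 + 1 + 2 + 2 + 3 = 11.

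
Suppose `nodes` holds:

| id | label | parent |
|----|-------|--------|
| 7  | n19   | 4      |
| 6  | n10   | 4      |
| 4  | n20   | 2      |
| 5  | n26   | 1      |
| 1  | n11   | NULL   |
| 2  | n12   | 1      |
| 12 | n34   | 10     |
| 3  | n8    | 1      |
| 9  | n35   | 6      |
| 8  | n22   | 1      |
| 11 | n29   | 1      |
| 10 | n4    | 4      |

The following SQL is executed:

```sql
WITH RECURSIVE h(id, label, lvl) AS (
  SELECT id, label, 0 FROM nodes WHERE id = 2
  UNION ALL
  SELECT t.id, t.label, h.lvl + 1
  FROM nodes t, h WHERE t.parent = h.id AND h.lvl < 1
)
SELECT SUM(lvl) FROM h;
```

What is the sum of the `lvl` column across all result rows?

1

Base: id=2 (n12) at lvl 0.
Iteration 1: rows with parent in {2} -> n20 (id 4, lvl 1).
Iteration 2: lvl < 1 fails for all current rows; recursion stops.
SUM(lvl) = 0 + 1 = 1.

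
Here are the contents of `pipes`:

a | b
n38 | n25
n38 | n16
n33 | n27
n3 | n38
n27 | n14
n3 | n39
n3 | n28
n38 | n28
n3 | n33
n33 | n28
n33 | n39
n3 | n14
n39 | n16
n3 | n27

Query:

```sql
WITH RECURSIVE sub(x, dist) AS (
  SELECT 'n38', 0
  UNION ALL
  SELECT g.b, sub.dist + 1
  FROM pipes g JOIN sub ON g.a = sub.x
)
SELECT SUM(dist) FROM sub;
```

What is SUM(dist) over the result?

3

Base: (n38, dist=0).
Iteration 1: edges from {n38} -> (n16, dist=1), (n25, dist=1), (n28, dist=1).
Iteration 2: no outgoing edges from {n16,n25,n28}; recursion stops.
SUM(dist) = 0 + 1 + 1 + 1 = 3.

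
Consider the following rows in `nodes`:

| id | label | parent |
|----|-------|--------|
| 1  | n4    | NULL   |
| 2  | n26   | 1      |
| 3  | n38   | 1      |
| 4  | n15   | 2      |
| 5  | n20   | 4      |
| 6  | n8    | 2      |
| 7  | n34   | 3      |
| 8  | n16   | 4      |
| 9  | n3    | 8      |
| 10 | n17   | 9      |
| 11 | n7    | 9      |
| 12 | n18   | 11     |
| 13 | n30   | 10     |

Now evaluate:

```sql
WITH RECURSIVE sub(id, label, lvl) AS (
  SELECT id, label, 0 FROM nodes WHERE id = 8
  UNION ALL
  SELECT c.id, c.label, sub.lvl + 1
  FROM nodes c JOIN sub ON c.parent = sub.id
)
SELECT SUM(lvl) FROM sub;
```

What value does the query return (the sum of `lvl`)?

11

Base: id=8 (n16) at lvl 0.
Iteration 1: rows with parent in {8} -> n3 (id 9, lvl 1).
Iteration 2: rows with parent in {9} -> n17 (id 10, lvl 2), n7 (id 11, lvl 2).
Iteration 3: rows with parent in {10,11} -> n18 (id 12, lvl 3), n30 (id 13, lvl 3).
Iteration 4: no rows with parent in {12,13}; recursion stops.
SUM(lvl) = 0 + 1 + 2 + 2 + 3 + 3 = 11.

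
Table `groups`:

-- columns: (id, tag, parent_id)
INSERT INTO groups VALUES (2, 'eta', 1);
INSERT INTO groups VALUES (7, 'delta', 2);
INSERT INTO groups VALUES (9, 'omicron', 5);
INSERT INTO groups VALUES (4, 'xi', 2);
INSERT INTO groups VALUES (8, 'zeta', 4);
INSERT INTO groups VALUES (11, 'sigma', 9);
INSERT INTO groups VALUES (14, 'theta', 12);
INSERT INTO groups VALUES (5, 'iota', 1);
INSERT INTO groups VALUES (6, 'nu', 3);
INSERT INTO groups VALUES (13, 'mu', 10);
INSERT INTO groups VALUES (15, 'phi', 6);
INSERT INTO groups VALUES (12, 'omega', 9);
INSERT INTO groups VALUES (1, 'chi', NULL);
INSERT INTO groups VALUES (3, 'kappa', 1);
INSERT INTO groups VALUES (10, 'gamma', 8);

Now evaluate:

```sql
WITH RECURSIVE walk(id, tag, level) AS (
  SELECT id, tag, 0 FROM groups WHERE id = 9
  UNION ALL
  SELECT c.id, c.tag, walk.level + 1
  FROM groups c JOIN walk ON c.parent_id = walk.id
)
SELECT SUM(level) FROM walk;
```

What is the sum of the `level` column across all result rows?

Base: id=9 (omicron) at level 0.
Iteration 1: rows with parent_id in {9} -> sigma (id 11, level 1), omega (id 12, level 1).
Iteration 2: rows with parent_id in {11,12} -> theta (id 14, level 2).
Iteration 3: no rows with parent_id in {14}; recursion stops.
SUM(level) = 0 + 1 + 1 + 2 = 4.

4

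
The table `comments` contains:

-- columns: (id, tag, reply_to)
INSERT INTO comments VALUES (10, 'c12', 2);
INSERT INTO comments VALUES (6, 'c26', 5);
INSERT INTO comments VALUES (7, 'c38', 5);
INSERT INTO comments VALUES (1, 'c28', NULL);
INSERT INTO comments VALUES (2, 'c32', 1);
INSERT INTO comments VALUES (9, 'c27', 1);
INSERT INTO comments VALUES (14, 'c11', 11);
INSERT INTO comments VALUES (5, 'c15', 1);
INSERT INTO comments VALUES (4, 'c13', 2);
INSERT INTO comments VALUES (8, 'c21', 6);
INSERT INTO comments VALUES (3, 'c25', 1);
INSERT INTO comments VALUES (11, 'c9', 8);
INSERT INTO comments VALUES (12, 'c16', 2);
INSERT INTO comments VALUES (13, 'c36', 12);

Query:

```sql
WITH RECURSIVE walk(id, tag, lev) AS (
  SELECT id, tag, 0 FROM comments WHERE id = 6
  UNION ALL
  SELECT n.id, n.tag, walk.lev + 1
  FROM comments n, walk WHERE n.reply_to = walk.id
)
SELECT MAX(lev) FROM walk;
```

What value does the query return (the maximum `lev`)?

Base: id=6 (c26) at lev 0.
Iteration 1: rows with reply_to in {6} -> c21 (id 8, lev 1).
Iteration 2: rows with reply_to in {8} -> c9 (id 11, lev 2).
Iteration 3: rows with reply_to in {11} -> c11 (id 14, lev 3).
Iteration 4: no rows with reply_to in {14}; recursion stops.
lev values: 0, 1, 2, 3; the maximum is 3.

3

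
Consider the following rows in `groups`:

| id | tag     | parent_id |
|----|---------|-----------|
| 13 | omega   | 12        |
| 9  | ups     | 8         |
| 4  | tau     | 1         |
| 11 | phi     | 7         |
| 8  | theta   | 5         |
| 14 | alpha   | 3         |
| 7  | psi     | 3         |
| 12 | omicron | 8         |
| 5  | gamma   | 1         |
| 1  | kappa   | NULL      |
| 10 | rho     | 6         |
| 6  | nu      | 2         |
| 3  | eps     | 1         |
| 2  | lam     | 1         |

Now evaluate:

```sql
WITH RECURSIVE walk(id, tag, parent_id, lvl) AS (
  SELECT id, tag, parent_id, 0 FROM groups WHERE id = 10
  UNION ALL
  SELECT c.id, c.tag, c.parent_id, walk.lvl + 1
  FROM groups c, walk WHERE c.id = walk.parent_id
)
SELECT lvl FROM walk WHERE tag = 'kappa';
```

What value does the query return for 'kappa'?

Base: id=10 (rho), parent_id=6, lvl 0.
Iteration 1: join on id=6 -> nu (id 6, parent_id=2, lvl 1).
Iteration 2: join on id=2 -> lam (id 2, parent_id=1, lvl 2).
Iteration 3: join on id=1 -> kappa (id 1, parent_id=NULL, lvl 3).
Iteration 4: parent_id is NULL; no match; recursion stops.

3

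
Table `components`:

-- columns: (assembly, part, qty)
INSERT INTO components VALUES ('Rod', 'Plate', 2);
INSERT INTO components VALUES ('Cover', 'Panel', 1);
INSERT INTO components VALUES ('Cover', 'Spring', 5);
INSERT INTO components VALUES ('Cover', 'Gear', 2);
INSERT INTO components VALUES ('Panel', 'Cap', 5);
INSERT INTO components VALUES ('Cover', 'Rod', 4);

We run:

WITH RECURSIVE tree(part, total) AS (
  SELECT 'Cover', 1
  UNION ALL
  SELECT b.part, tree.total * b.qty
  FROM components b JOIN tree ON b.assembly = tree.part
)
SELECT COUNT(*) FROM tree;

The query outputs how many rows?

7

Base: (Cover, total=1).
Iteration 1: components of {Cover} -> Gear = 1*2 = 2, Panel = 1*1 = 1, Rod = 1*4 = 4, Spring = 1*5 = 5.
Iteration 2: components of {Gear,Panel,Rod,Spring} -> Cap = 1*5 = 5, Plate = 4*2 = 8.
Iteration 3: no further components; recursion stops.
Total rows emitted: 7.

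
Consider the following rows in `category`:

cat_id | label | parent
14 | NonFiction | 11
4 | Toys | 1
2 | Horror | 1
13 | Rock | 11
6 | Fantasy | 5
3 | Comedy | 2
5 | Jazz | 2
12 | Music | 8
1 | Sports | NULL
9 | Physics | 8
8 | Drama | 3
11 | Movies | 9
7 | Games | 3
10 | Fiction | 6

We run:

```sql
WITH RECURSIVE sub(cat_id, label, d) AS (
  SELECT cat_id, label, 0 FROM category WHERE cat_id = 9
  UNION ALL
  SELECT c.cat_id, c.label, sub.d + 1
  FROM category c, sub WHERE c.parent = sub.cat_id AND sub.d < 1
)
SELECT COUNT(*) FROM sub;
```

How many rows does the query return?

2

Base: cat_id=9 (Physics) at d 0.
Iteration 1: rows with parent in {9} -> Movies (id 11, d 1).
Iteration 2: d < 1 fails for all current rows; recursion stops.
Total rows emitted: 2.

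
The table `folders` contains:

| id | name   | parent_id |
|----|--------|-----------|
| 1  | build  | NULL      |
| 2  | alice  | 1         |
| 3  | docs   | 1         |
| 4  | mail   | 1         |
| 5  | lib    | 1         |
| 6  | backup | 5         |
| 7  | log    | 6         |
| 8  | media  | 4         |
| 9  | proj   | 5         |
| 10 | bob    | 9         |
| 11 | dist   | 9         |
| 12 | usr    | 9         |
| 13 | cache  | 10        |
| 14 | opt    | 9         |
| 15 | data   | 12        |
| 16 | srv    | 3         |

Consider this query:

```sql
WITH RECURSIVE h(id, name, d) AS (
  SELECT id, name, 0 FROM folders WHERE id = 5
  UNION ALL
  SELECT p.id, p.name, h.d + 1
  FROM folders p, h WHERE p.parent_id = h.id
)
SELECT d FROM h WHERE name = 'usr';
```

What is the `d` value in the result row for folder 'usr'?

2

Base: id=5 (lib) at d 0.
Iteration 1: rows with parent_id in {5} -> backup (id 6, d 1), proj (id 9, d 1).
Iteration 2: rows with parent_id in {6,9} -> log (id 7, d 2), bob (id 10, d 2), dist (id 11, d 2), usr (id 12, d 2), opt (id 14, d 2).
Iteration 3: rows with parent_id in {7,10,11,12,14} -> cache (id 13, d 3), data (id 15, d 3).
Iteration 4: no rows with parent_id in {13,15}; recursion stops.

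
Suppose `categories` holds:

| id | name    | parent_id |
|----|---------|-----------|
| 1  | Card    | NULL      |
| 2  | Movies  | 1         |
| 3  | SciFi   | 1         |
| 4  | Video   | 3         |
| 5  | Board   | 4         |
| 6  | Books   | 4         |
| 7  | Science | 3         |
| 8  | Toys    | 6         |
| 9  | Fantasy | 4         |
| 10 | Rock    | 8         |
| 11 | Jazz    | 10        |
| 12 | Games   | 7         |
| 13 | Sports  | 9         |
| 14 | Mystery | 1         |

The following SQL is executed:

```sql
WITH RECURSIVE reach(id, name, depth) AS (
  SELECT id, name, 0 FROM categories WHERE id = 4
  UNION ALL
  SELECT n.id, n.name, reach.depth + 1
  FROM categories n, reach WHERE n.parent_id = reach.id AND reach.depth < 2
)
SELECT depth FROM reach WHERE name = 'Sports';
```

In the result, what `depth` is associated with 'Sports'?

2

Base: id=4 (Video) at depth 0.
Iteration 1: rows with parent_id in {4} -> Board (id 5, depth 1), Books (id 6, depth 1), Fantasy (id 9, depth 1).
Iteration 2: rows with parent_id in {5,6,9} -> Toys (id 8, depth 2), Sports (id 13, depth 2).
Iteration 3: depth < 2 fails for all current rows; recursion stops.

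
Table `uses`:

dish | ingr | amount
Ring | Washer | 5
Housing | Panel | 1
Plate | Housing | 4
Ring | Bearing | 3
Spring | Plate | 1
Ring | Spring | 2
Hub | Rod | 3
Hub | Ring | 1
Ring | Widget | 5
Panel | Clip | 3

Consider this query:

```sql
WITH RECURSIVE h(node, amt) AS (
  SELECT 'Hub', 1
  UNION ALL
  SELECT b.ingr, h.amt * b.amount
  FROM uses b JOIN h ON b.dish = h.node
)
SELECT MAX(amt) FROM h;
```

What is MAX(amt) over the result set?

24

Base: (Hub, amt=1).
Iteration 1: components of {Hub} -> Ring = 1*1 = 1, Rod = 1*3 = 3.
Iteration 2: components of {Ring,Rod} -> Bearing = 1*3 = 3, Spring = 1*2 = 2, Washer = 1*5 = 5, Widget = 1*5 = 5.
Iteration 3: components of {Bearing,Spring,Washer,Widget} -> Plate = 2*1 = 2.
Iteration 4: components of {Plate} -> Housing = 2*4 = 8.
Iteration 5: components of {Housing} -> Panel = 8*1 = 8.
Iteration 6: components of {Panel} -> Clip = 8*3 = 24.
Iteration 7: no further components; recursion stops.
amt values: 1, 3, 1, 5, 5, 2, 3, 2, 8, 8, 24; the maximum is 24.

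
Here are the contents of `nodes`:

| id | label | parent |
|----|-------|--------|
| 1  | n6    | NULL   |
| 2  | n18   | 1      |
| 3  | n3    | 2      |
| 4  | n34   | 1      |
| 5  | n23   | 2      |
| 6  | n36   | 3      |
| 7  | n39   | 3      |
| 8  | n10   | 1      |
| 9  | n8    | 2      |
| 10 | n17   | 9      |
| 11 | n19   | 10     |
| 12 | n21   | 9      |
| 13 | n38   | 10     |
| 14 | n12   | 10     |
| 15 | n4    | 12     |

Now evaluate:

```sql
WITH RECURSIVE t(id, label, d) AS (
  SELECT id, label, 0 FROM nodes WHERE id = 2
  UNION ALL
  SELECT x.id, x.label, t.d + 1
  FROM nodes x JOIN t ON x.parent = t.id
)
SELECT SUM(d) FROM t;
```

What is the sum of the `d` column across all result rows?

Base: id=2 (n18) at d 0.
Iteration 1: rows with parent in {2} -> n3 (id 3, d 1), n23 (id 5, d 1), n8 (id 9, d 1).
Iteration 2: rows with parent in {3,5,9} -> n36 (id 6, d 2), n39 (id 7, d 2), n17 (id 10, d 2), n21 (id 12, d 2).
Iteration 3: rows with parent in {6,7,10,12} -> n19 (id 11, d 3), n38 (id 13, d 3), n12 (id 14, d 3), n4 (id 15, d 3).
Iteration 4: no rows with parent in {11,13,14,15}; recursion stops.
SUM(d) = 0 + 1 + 1 + 1 + 2 + 2 + 2 + 2 + 3 + 3 + 3 + 3 = 23.

23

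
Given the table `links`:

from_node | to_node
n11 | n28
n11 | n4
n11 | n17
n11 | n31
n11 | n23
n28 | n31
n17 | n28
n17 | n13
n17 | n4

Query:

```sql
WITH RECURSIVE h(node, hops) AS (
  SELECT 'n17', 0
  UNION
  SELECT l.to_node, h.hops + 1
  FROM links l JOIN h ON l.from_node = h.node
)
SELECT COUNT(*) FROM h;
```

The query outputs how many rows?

5

Base: (n17, hops=0).
Iteration 1: edges from {n17} -> (n13, hops=1), (n28, hops=1), (n4, hops=1).
Iteration 2: edges from {n13,n28,n4} -> (n31, hops=2).
Iteration 3: no outgoing edges from {n31}; recursion stops.
Total rows emitted: 5.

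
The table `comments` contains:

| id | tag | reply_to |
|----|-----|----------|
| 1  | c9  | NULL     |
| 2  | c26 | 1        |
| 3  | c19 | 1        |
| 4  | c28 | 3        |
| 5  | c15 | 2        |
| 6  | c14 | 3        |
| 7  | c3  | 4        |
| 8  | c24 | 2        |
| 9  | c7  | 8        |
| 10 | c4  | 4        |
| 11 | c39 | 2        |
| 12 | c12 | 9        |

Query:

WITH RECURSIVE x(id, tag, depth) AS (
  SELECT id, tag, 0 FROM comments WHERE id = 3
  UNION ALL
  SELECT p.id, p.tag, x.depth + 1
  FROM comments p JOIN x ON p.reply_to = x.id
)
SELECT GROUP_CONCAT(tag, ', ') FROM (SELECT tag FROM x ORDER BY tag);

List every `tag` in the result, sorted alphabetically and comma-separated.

c14, c19, c28, c3, c4

Base: id=3 (c19) at depth 0.
Iteration 1: rows with reply_to in {3} -> c28 (id 4, depth 1), c14 (id 6, depth 1).
Iteration 2: rows with reply_to in {4,6} -> c3 (id 7, depth 2), c4 (id 10, depth 2).
Iteration 3: no rows with reply_to in {7,10}; recursion stops.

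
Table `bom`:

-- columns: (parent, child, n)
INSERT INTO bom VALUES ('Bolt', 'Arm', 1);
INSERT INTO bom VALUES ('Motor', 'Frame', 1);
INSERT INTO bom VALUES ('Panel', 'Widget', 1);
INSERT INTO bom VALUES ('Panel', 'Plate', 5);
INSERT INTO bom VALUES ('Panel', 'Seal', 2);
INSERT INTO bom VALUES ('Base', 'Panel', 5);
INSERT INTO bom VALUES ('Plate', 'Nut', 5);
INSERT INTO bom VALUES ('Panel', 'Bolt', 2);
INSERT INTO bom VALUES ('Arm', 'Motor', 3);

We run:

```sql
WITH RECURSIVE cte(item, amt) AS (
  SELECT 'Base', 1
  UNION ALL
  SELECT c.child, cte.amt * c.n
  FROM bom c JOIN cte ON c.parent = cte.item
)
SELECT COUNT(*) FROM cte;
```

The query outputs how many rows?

Base: (Base, amt=1).
Iteration 1: components of {Base} -> Panel = 1*5 = 5.
Iteration 2: components of {Panel} -> Bolt = 5*2 = 10, Plate = 5*5 = 25, Seal = 5*2 = 10, Widget = 5*1 = 5.
Iteration 3: components of {Bolt,Plate,Seal,Widget} -> Arm = 10*1 = 10, Nut = 25*5 = 125.
Iteration 4: components of {Arm,Nut} -> Motor = 10*3 = 30.
Iteration 5: components of {Motor} -> Frame = 30*1 = 30.
Iteration 6: no further components; recursion stops.
Total rows emitted: 10.

10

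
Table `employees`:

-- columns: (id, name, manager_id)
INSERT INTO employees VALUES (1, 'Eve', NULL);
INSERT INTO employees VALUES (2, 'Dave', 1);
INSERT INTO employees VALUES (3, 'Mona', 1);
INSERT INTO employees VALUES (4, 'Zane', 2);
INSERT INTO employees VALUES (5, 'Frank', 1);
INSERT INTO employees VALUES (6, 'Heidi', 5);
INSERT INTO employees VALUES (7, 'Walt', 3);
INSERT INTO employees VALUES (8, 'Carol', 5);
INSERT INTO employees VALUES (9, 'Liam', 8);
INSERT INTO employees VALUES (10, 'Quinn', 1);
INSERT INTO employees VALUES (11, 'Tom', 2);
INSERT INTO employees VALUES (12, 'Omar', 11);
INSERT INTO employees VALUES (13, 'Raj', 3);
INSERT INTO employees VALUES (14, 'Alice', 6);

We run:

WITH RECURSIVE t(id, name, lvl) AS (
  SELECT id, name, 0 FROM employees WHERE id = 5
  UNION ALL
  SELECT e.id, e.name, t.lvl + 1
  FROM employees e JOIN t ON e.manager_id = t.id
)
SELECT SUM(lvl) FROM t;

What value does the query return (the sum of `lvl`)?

Base: id=5 (Frank) at lvl 0.
Iteration 1: rows with manager_id in {5} -> Heidi (id 6, lvl 1), Carol (id 8, lvl 1).
Iteration 2: rows with manager_id in {6,8} -> Liam (id 9, lvl 2), Alice (id 14, lvl 2).
Iteration 3: no rows with manager_id in {9,14}; recursion stops.
SUM(lvl) = 0 + 1 + 1 + 2 + 2 = 6.

6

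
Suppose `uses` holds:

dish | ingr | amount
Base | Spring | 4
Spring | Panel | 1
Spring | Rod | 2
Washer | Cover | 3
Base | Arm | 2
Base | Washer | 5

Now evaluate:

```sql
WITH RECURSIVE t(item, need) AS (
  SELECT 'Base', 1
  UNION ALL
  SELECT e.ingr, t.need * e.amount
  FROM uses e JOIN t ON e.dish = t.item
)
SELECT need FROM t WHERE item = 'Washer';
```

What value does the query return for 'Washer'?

5

Base: (Base, need=1).
Iteration 1: components of {Base} -> Arm = 1*2 = 2, Spring = 1*4 = 4, Washer = 1*5 = 5.
Iteration 2: components of {Arm,Spring,Washer} -> Cover = 5*3 = 15, Panel = 4*1 = 4, Rod = 4*2 = 8.
Iteration 3: no further components; recursion stops.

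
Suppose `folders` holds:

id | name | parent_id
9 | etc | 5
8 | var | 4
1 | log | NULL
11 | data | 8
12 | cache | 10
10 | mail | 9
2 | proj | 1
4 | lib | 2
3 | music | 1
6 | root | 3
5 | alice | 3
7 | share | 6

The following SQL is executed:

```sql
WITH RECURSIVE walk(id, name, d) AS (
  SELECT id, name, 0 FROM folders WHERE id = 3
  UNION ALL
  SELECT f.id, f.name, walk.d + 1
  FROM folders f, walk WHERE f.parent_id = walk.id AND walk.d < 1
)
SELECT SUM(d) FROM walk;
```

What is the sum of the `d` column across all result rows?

2

Base: id=3 (music) at d 0.
Iteration 1: rows with parent_id in {3} -> alice (id 5, d 1), root (id 6, d 1).
Iteration 2: d < 1 fails for all current rows; recursion stops.
SUM(d) = 0 + 1 + 1 = 2.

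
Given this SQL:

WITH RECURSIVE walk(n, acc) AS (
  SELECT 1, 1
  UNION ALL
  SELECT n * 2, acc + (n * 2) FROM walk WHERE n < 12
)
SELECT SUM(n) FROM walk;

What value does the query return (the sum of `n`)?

31

Base: n=1, acc=1.
Iteration 1: 1 < 12 holds -> n = 1 * 2 = 2, acc = 1 + 2 = 3.
Iteration 2: 2 < 12 holds -> n = 2 * 2 = 4, acc = 3 + 4 = 7.
Iteration 3: 4 < 12 holds -> n = 4 * 2 = 8, acc = 7 + 8 = 15.
Iteration 4: 8 < 12 holds -> n = 8 * 2 = 16, acc = 15 + 16 = 31.
Iteration 5: 16 < 12 fails; recursion stops.
SUM(n) = 1 + 2 + 4 + 8 + 16 = 31.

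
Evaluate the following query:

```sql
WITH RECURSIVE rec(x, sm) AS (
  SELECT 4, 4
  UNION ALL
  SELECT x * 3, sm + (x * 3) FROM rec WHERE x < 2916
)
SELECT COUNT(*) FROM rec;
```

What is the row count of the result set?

7

Base: x=4, sm=4.
Iteration 1: 4 < 2916 holds -> x = 4 * 3 = 12, sm = 4 + 12 = 16.
Iteration 2: 12 < 2916 holds -> x = 12 * 3 = 36, sm = 16 + 36 = 52.
Iteration 3: 36 < 2916 holds -> x = 36 * 3 = 108, sm = 52 + 108 = 160.
Iteration 4: 108 < 2916 holds -> x = 108 * 3 = 324, sm = 160 + 324 = 484.
Iteration 5: 324 < 2916 holds -> x = 324 * 3 = 972, sm = 484 + 972 = 1456.
Iteration 6: 972 < 2916 holds -> x = 972 * 3 = 2916, sm = 1456 + 2916 = 4372.
Iteration 7: 2916 < 2916 fails; recursion stops.
Total rows emitted: 7.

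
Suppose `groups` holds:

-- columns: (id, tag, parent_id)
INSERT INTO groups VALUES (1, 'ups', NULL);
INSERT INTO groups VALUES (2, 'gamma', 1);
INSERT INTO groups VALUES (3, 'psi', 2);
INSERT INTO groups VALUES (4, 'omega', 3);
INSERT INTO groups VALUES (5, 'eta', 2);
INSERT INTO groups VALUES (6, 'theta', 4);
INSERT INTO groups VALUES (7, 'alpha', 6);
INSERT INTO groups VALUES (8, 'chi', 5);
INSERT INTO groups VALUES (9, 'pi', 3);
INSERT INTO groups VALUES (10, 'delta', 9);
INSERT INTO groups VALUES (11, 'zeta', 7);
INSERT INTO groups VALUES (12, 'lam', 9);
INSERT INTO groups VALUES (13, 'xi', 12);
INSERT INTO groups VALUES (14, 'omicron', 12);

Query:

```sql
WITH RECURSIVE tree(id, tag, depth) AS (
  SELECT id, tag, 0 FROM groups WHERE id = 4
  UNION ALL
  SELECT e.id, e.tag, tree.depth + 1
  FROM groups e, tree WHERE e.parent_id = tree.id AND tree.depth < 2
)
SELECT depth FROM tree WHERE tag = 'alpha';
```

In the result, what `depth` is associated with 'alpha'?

2

Base: id=4 (omega) at depth 0.
Iteration 1: rows with parent_id in {4} -> theta (id 6, depth 1).
Iteration 2: rows with parent_id in {6} -> alpha (id 7, depth 2).
Iteration 3: depth < 2 fails for all current rows; recursion stops.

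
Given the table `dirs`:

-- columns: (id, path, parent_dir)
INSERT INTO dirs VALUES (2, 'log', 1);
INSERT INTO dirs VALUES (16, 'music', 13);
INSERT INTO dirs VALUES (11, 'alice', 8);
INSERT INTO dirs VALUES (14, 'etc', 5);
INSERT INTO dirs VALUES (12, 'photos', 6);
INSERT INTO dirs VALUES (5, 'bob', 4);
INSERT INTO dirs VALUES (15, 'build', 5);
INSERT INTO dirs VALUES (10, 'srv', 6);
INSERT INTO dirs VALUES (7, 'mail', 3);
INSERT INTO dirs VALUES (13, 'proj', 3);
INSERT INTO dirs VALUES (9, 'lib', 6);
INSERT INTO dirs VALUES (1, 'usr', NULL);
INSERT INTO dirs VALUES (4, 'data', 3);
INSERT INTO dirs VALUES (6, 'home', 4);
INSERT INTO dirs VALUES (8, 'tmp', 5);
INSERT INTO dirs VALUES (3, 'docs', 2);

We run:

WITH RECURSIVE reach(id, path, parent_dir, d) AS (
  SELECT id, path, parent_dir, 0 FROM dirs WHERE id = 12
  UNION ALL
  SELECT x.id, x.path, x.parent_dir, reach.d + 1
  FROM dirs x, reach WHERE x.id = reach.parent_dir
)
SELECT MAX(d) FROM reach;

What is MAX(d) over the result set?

Base: id=12 (photos), parent_dir=6, d 0.
Iteration 1: join on id=6 -> home (id 6, parent_dir=4, d 1).
Iteration 2: join on id=4 -> data (id 4, parent_dir=3, d 2).
Iteration 3: join on id=3 -> docs (id 3, parent_dir=2, d 3).
Iteration 4: join on id=2 -> log (id 2, parent_dir=1, d 4).
Iteration 5: join on id=1 -> usr (id 1, parent_dir=NULL, d 5).
Iteration 6: parent_dir is NULL; no match; recursion stops.
d values: 0, 1, 2, 3, 4, 5; the maximum is 5.

5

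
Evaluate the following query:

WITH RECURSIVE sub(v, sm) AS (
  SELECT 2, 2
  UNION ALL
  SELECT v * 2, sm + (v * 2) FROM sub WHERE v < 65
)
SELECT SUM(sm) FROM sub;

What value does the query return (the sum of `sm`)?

494

Base: v=2, sm=2.
Iteration 1: 2 < 65 holds -> v = 2 * 2 = 4, sm = 2 + 4 = 6.
Iteration 2: 4 < 65 holds -> v = 4 * 2 = 8, sm = 6 + 8 = 14.
Iteration 3: 8 < 65 holds -> v = 8 * 2 = 16, sm = 14 + 16 = 30.
Iteration 4: 16 < 65 holds -> v = 16 * 2 = 32, sm = 30 + 32 = 62.
Iteration 5: 32 < 65 holds -> v = 32 * 2 = 64, sm = 62 + 64 = 126.
Iteration 6: 64 < 65 holds -> v = 64 * 2 = 128, sm = 126 + 128 = 254.
Iteration 7: 128 < 65 fails; recursion stops.
SUM(sm) = 2 + 6 + 14 + 30 + 62 + 126 + 254 = 494.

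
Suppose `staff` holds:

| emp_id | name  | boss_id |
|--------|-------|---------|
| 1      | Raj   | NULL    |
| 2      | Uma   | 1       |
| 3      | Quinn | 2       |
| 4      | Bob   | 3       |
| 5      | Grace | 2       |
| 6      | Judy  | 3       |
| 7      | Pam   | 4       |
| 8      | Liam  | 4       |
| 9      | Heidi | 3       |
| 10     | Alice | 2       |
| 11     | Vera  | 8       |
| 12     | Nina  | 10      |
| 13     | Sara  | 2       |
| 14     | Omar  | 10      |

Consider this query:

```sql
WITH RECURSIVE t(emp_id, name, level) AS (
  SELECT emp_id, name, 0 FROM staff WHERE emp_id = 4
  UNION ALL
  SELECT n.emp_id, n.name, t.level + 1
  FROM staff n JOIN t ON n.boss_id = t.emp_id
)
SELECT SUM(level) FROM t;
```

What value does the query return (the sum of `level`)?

Base: emp_id=4 (Bob) at level 0.
Iteration 1: rows with boss_id in {4} -> Pam (id 7, level 1), Liam (id 8, level 1).
Iteration 2: rows with boss_id in {7,8} -> Vera (id 11, level 2).
Iteration 3: no rows with boss_id in {11}; recursion stops.
SUM(level) = 0 + 1 + 1 + 2 = 4.

4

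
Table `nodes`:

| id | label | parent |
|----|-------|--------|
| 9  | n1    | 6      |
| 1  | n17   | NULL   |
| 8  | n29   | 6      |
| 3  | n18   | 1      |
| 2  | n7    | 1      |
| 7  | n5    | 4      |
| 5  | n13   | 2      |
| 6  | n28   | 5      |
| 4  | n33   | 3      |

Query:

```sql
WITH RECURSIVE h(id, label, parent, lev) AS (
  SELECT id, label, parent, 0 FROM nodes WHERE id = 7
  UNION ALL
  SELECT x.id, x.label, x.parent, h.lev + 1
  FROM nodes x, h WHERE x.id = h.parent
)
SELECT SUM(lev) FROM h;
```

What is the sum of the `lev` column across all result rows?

6

Base: id=7 (n5), parent=4, lev 0.
Iteration 1: join on id=4 -> n33 (id 4, parent=3, lev 1).
Iteration 2: join on id=3 -> n18 (id 3, parent=1, lev 2).
Iteration 3: join on id=1 -> n17 (id 1, parent=NULL, lev 3).
Iteration 4: parent is NULL; no match; recursion stops.
SUM(lev) = 0 + 1 + 2 + 3 = 6.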